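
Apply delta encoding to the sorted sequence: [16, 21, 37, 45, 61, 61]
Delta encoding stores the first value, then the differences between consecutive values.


First value: 16
Deltas:
  21 - 16 = 5
  37 - 21 = 16
  45 - 37 = 8
  61 - 45 = 16
  61 - 61 = 0


Delta encoded: [16, 5, 16, 8, 16, 0]


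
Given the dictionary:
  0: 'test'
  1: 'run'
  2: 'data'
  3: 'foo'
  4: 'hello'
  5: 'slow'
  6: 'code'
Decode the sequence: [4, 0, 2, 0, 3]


Look up each index in the dictionary:
  4 -> 'hello'
  0 -> 'test'
  2 -> 'data'
  0 -> 'test'
  3 -> 'foo'

Decoded: "hello test data test foo"


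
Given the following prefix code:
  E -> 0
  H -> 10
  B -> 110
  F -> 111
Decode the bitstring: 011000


Decoding step by step:
Bits 0 -> E
Bits 110 -> B
Bits 0 -> E
Bits 0 -> E


Decoded message: EBEE


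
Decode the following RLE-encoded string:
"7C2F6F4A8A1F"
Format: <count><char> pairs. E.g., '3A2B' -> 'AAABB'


Expanding each <count><char> pair:
  7C -> 'CCCCCCC'
  2F -> 'FF'
  6F -> 'FFFFFF'
  4A -> 'AAAA'
  8A -> 'AAAAAAAA'
  1F -> 'F'

Decoded = CCCCCCCFFFFFFFFAAAAAAAAAAAAF


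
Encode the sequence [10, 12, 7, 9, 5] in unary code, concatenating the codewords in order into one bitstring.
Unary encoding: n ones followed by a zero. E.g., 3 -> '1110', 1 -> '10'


Encode each number as n ones followed by a terminating 0:
  10 -> 11111111110 (11 bits)
  12 -> 1111111111110 (13 bits)
  7 -> 11111110 (8 bits)
  9 -> 1111111110 (10 bits)
  5 -> 111110 (6 bits)
Total length = 11 + 13 + 8 + 10 + 6 = 48 bits.

Unary([10, 12, 7, 9, 5]) = 111111111101111111111110111111101111111110111110 (48 bits)


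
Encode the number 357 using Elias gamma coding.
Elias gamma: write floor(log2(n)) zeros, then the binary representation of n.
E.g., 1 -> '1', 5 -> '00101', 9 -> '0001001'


num_bits = floor(log2(357)) + 1 = 9
leading_zeros = num_bits - 1 = 8
binary(357) = 101100101

Elias gamma(357) = '00000000' + '101100101' = 00000000101100101 (17 bits)


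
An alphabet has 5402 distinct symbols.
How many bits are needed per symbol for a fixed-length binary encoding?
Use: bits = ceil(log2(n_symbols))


log2(5402) = 12.3993
Bracket: 2^12 = 4096 < 5402 <= 2^13 = 8192
So ceil(log2(5402)) = 13

bits = ceil(log2(5402)) = ceil(12.3993) = 13 bits


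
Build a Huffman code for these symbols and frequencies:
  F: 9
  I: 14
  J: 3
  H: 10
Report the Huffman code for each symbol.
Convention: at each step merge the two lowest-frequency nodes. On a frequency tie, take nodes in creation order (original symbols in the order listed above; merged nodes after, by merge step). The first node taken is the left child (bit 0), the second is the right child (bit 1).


Huffman tree construction:
Step 1: Merge J(3) + F(9) = 12
Step 2: Merge H(10) + (J+F)(12) = 22
Step 3: Merge I(14) + (H+(J+F))(22) = 36
Read each symbol's code off the tree from the root (left child = 0, right child = 1).

Codes:
  F: 111 (length 3)
  I: 0 (length 1)
  J: 110 (length 3)
  H: 10 (length 2)
Average code length: 70/36 = 1.9444 bits/symbol


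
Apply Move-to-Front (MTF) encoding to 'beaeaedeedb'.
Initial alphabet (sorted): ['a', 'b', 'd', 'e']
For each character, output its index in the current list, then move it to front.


MTF encoding:
'b': index 1 in ['a', 'b', 'd', 'e'] -> ['b', 'a', 'd', 'e']
'e': index 3 in ['b', 'a', 'd', 'e'] -> ['e', 'b', 'a', 'd']
'a': index 2 in ['e', 'b', 'a', 'd'] -> ['a', 'e', 'b', 'd']
'e': index 1 in ['a', 'e', 'b', 'd'] -> ['e', 'a', 'b', 'd']
'a': index 1 in ['e', 'a', 'b', 'd'] -> ['a', 'e', 'b', 'd']
'e': index 1 in ['a', 'e', 'b', 'd'] -> ['e', 'a', 'b', 'd']
'd': index 3 in ['e', 'a', 'b', 'd'] -> ['d', 'e', 'a', 'b']
'e': index 1 in ['d', 'e', 'a', 'b'] -> ['e', 'd', 'a', 'b']
'e': index 0 in ['e', 'd', 'a', 'b'] -> ['e', 'd', 'a', 'b']
'd': index 1 in ['e', 'd', 'a', 'b'] -> ['d', 'e', 'a', 'b']
'b': index 3 in ['d', 'e', 'a', 'b'] -> ['b', 'd', 'e', 'a']


Output: [1, 3, 2, 1, 1, 1, 3, 1, 0, 1, 3]


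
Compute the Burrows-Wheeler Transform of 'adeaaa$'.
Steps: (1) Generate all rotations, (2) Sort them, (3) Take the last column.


Rotations (sorted):
  0: $adeaaa -> last char: a
  1: a$adeaa -> last char: a
  2: aa$adea -> last char: a
  3: aaa$ade -> last char: e
  4: adeaaa$ -> last char: $
  5: deaaa$a -> last char: a
  6: eaaa$ad -> last char: d


BWT = aaae$ad


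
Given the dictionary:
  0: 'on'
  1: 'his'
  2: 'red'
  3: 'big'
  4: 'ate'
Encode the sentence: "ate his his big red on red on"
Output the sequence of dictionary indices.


Look up each word in the dictionary:
  'ate' -> 4
  'his' -> 1
  'his' -> 1
  'big' -> 3
  'red' -> 2
  'on' -> 0
  'red' -> 2
  'on' -> 0

Encoded: [4, 1, 1, 3, 2, 0, 2, 0]


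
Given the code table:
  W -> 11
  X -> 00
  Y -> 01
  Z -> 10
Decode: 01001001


Decoding:
01 -> Y
00 -> X
10 -> Z
01 -> Y


Result: YXZY


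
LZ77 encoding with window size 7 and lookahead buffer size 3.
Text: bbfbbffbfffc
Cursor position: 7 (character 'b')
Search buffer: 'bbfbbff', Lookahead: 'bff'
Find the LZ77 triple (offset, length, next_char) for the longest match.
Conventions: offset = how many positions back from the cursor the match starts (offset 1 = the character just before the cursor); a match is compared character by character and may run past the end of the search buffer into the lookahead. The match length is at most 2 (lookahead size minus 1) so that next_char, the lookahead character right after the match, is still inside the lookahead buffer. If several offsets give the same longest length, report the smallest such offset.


Try each offset into the search buffer:
  offset=1 (pos 6, char 'f'): match length 0
  offset=2 (pos 5, char 'f'): match length 0
  offset=3 (pos 4, char 'b'): match length 2
  offset=4 (pos 3, char 'b'): match length 1
  offset=5 (pos 2, char 'f'): match length 0
  offset=6 (pos 1, char 'b'): match length 2
  offset=7 (pos 0, char 'b'): match length 1
Longest match has length 2, found at offsets 3, 6; take the smallest, offset 3.
next_char = character at position 7 + 2 = 9 -> 'f'

Best match: offset=3, length=2 (matching 'bf' starting at position 4)
LZ77 triple: (3, 2, 'f')


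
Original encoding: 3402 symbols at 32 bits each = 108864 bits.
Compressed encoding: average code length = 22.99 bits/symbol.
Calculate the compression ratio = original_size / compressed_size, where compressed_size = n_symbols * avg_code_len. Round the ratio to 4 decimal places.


original_size = n_symbols * orig_bits = 3402 * 32 = 108864 bits
compressed_size = n_symbols * avg_code_len = 3402 * 22.99 = 78211.98 bits
ratio = original_size / compressed_size = 108864 / 78211.98 = 1.3919

Compression ratio = 1.3919


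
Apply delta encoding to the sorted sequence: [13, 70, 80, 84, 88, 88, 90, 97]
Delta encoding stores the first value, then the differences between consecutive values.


First value: 13
Deltas:
  70 - 13 = 57
  80 - 70 = 10
  84 - 80 = 4
  88 - 84 = 4
  88 - 88 = 0
  90 - 88 = 2
  97 - 90 = 7


Delta encoded: [13, 57, 10, 4, 4, 0, 2, 7]


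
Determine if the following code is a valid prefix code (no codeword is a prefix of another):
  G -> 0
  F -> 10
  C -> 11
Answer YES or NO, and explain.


Checking each pair (does one codeword prefix another?):
  G='0' vs F='10': no prefix
  G='0' vs C='11': no prefix
  F='10' vs G='0': no prefix
  F='10' vs C='11': no prefix
  C='11' vs G='0': no prefix
  C='11' vs F='10': no prefix
No violation found over all pairs.

YES -- this is a valid prefix code. No codeword is a prefix of any other codeword.


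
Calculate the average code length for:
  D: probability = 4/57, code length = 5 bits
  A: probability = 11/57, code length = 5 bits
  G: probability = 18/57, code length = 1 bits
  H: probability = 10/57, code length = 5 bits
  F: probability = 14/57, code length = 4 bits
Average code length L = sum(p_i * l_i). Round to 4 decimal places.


Weighted contributions p_i * l_i:
  D: (4/57) * 5 = 20/57
  A: (11/57) * 5 = 55/57
  G: (18/57) * 1 = 18/57
  H: (10/57) * 5 = 50/57
  F: (14/57) * 4 = 56/57
Sum = (20 + 55 + 18 + 50 + 56)/57 = 199/57

L = 199/57 = 3.4912 bits/symbol


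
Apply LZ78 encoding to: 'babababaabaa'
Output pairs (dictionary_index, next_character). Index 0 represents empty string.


LZ78 encoding steps:
Dictionary: {0: ''}
Step 1: w='' (idx 0), next='b' -> output (0, 'b'), add 'b' as idx 1
Step 2: w='' (idx 0), next='a' -> output (0, 'a'), add 'a' as idx 2
Step 3: w='b' (idx 1), next='a' -> output (1, 'a'), add 'ba' as idx 3
Step 4: w='ba' (idx 3), next='b' -> output (3, 'b'), add 'bab' as idx 4
Step 5: w='a' (idx 2), next='a' -> output (2, 'a'), add 'aa' as idx 5
Step 6: w='ba' (idx 3), next='a' -> output (3, 'a'), add 'baa' as idx 6


Encoded: [(0, 'b'), (0, 'a'), (1, 'a'), (3, 'b'), (2, 'a'), (3, 'a')]


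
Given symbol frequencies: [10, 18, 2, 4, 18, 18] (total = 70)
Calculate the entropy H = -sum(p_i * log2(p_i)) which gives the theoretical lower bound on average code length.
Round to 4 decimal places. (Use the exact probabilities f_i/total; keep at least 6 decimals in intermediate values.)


Per-symbol terms -p_i * log2(p_i) with p_i = f_i/70:
  p = 10/70 = 0.142857: log2(p) = -2.807355, -p*log2(p) = 0.401051
  p = 18/70 = 0.257143: log2(p) = -1.959358, -p*log2(p) = 0.503835
  p = 2/70 = 0.028571: log2(p) = -5.129283, -p*log2(p) = 0.146551
  p = 4/70 = 0.057143: log2(p) = -4.129283, -p*log2(p) = 0.235959
  p = 18/70 = 0.257143: log2(p) = -1.959358, -p*log2(p) = 0.503835
  p = 18/70 = 0.257143: log2(p) = -1.959358, -p*log2(p) = 0.503835
H = 0.401051 + 0.503835 + 0.146551 + 0.235959 + 0.503835 + 0.503835 = 2.295066

H = 2.2951 bits/symbol


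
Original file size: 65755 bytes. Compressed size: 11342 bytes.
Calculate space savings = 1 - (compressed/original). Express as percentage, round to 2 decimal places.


ratio = compressed/original = 11342/65755 = 0.172489
savings = 1 - ratio = 1 - 0.172489 = 0.827511
as a percentage: 0.827511 * 100 = 82.75%

Space savings = 1 - 11342/65755 = 82.75%


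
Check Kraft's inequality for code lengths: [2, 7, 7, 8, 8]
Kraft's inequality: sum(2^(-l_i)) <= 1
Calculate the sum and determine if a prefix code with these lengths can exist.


Sum = 2^(-2) + 2^(-7) + 2^(-7) + 2^(-8) + 2^(-8)
    = 0.25 + 0.0078125 + 0.0078125 + 0.00390625 + 0.00390625
    = 70/256 = 0.2734375
Since 0.2734375 <= 1, Kraft's inequality IS satisfied.
A prefix code with these lengths CAN exist.

Kraft sum = 0.2734375. Satisfied.


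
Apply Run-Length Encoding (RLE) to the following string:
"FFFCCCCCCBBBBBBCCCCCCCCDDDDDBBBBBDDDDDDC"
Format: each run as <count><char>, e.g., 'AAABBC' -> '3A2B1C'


Scanning runs left to right:
  i=0: run of 'F' x 3 -> '3F'
  i=3: run of 'C' x 6 -> '6C'
  i=9: run of 'B' x 6 -> '6B'
  i=15: run of 'C' x 8 -> '8C'
  i=23: run of 'D' x 5 -> '5D'
  i=28: run of 'B' x 5 -> '5B'
  i=33: run of 'D' x 6 -> '6D'
  i=39: run of 'C' x 1 -> '1C'

RLE = 3F6C6B8C5D5B6D1C


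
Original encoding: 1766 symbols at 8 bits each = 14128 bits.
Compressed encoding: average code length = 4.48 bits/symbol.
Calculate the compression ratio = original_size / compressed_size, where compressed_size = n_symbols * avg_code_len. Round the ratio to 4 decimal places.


original_size = n_symbols * orig_bits = 1766 * 8 = 14128 bits
compressed_size = n_symbols * avg_code_len = 1766 * 4.48 = 7911.68 bits
ratio = original_size / compressed_size = 14128 / 7911.68 = 1.7857

Compression ratio = 1.7857


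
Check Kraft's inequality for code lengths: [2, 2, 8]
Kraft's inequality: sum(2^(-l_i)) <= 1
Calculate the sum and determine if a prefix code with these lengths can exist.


Sum = 2^(-2) + 2^(-2) + 2^(-8)
    = 0.25 + 0.25 + 0.00390625
    = 129/256 = 0.50390625
Since 0.50390625 <= 1, Kraft's inequality IS satisfied.
A prefix code with these lengths CAN exist.

Kraft sum = 0.50390625. Satisfied.


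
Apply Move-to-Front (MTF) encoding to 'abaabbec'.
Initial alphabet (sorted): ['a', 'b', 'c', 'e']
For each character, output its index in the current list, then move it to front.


MTF encoding:
'a': index 0 in ['a', 'b', 'c', 'e'] -> ['a', 'b', 'c', 'e']
'b': index 1 in ['a', 'b', 'c', 'e'] -> ['b', 'a', 'c', 'e']
'a': index 1 in ['b', 'a', 'c', 'e'] -> ['a', 'b', 'c', 'e']
'a': index 0 in ['a', 'b', 'c', 'e'] -> ['a', 'b', 'c', 'e']
'b': index 1 in ['a', 'b', 'c', 'e'] -> ['b', 'a', 'c', 'e']
'b': index 0 in ['b', 'a', 'c', 'e'] -> ['b', 'a', 'c', 'e']
'e': index 3 in ['b', 'a', 'c', 'e'] -> ['e', 'b', 'a', 'c']
'c': index 3 in ['e', 'b', 'a', 'c'] -> ['c', 'e', 'b', 'a']


Output: [0, 1, 1, 0, 1, 0, 3, 3]


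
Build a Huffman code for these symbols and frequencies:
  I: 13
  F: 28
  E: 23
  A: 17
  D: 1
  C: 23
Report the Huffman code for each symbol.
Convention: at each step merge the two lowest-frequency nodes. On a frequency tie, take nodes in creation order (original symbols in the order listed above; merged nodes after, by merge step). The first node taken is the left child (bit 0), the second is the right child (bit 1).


Huffman tree construction:
Step 1: Merge D(1) + I(13) = 14
Step 2: Merge (D+I)(14) + A(17) = 31
Step 3: Merge E(23) + C(23) = 46
Step 4: Merge F(28) + ((D+I)+A)(31) = 59
Step 5: Merge (E+C)(46) + (F+((D+I)+A))(59) = 105
Read each symbol's code off the tree from the root (left child = 0, right child = 1).

Codes:
  I: 1101 (length 4)
  F: 10 (length 2)
  E: 00 (length 2)
  A: 111 (length 3)
  D: 1100 (length 4)
  C: 01 (length 2)
Average code length: 255/105 = 2.4286 bits/symbol


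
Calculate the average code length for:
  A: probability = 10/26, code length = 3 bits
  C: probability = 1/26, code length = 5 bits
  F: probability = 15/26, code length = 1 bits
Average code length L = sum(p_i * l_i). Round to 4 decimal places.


Weighted contributions p_i * l_i:
  A: (10/26) * 3 = 30/26
  C: (1/26) * 5 = 5/26
  F: (15/26) * 1 = 15/26
Sum = (30 + 5 + 15)/26 = 50/26

L = 50/26 = 1.9231 bits/symbol


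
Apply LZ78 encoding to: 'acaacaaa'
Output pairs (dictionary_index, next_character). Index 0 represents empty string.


LZ78 encoding steps:
Dictionary: {0: ''}
Step 1: w='' (idx 0), next='a' -> output (0, 'a'), add 'a' as idx 1
Step 2: w='' (idx 0), next='c' -> output (0, 'c'), add 'c' as idx 2
Step 3: w='a' (idx 1), next='a' -> output (1, 'a'), add 'aa' as idx 3
Step 4: w='c' (idx 2), next='a' -> output (2, 'a'), add 'ca' as idx 4
Step 5: w='aa' (idx 3), end of input -> output (3, '')


Encoded: [(0, 'a'), (0, 'c'), (1, 'a'), (2, 'a'), (3, '')]


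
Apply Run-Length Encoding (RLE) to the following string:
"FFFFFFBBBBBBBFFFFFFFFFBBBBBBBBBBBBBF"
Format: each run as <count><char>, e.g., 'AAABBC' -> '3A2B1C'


Scanning runs left to right:
  i=0: run of 'F' x 6 -> '6F'
  i=6: run of 'B' x 7 -> '7B'
  i=13: run of 'F' x 9 -> '9F'
  i=22: run of 'B' x 13 -> '13B'
  i=35: run of 'F' x 1 -> '1F'

RLE = 6F7B9F13B1F


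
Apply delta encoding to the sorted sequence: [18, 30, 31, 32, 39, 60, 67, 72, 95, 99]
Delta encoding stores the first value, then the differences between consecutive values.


First value: 18
Deltas:
  30 - 18 = 12
  31 - 30 = 1
  32 - 31 = 1
  39 - 32 = 7
  60 - 39 = 21
  67 - 60 = 7
  72 - 67 = 5
  95 - 72 = 23
  99 - 95 = 4


Delta encoded: [18, 12, 1, 1, 7, 21, 7, 5, 23, 4]


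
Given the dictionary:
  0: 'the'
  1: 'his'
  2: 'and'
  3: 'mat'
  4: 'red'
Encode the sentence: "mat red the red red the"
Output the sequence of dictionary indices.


Look up each word in the dictionary:
  'mat' -> 3
  'red' -> 4
  'the' -> 0
  'red' -> 4
  'red' -> 4
  'the' -> 0

Encoded: [3, 4, 0, 4, 4, 0]


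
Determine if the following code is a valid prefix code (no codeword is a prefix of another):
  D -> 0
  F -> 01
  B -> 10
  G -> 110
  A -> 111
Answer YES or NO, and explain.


Checking each pair (does one codeword prefix another?):
  D='0' vs F='01': prefix -- VIOLATION

NO -- this is NOT a valid prefix code. D (0) is a prefix of F (01).


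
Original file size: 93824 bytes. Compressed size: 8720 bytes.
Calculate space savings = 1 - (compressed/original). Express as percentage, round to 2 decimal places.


ratio = compressed/original = 8720/93824 = 0.09294
savings = 1 - ratio = 1 - 0.09294 = 0.90706
as a percentage: 0.90706 * 100 = 90.71%

Space savings = 1 - 8720/93824 = 90.71%


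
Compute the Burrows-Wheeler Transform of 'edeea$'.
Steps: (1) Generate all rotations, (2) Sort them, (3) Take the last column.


Rotations (sorted):
  0: $edeea -> last char: a
  1: a$edee -> last char: e
  2: deea$e -> last char: e
  3: ea$ede -> last char: e
  4: edeea$ -> last char: $
  5: eea$ed -> last char: d


BWT = aeee$d


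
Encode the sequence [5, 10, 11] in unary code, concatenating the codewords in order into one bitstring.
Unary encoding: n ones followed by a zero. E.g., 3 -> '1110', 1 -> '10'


Encode each number as n ones followed by a terminating 0:
  5 -> 111110 (6 bits)
  10 -> 11111111110 (11 bits)
  11 -> 111111111110 (12 bits)
Total length = 6 + 11 + 12 = 29 bits.

Unary([5, 10, 11]) = 11111011111111110111111111110 (29 bits)


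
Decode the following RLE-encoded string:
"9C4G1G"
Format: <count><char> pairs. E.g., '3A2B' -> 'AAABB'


Expanding each <count><char> pair:
  9C -> 'CCCCCCCCC'
  4G -> 'GGGG'
  1G -> 'G'

Decoded = CCCCCCCCCGGGGG


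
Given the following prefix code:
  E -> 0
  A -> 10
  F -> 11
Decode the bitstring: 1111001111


Decoding step by step:
Bits 11 -> F
Bits 11 -> F
Bits 0 -> E
Bits 0 -> E
Bits 11 -> F
Bits 11 -> F


Decoded message: FFEEFF


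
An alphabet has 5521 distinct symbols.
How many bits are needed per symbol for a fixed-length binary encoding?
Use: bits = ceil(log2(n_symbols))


log2(5521) = 12.4307
Bracket: 2^12 = 4096 < 5521 <= 2^13 = 8192
So ceil(log2(5521)) = 13

bits = ceil(log2(5521)) = ceil(12.4307) = 13 bits


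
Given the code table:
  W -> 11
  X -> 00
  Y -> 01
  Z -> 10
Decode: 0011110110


Decoding:
00 -> X
11 -> W
11 -> W
01 -> Y
10 -> Z


Result: XWWYZ


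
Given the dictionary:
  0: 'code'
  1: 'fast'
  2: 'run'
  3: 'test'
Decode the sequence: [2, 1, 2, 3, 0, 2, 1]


Look up each index in the dictionary:
  2 -> 'run'
  1 -> 'fast'
  2 -> 'run'
  3 -> 'test'
  0 -> 'code'
  2 -> 'run'
  1 -> 'fast'

Decoded: "run fast run test code run fast"


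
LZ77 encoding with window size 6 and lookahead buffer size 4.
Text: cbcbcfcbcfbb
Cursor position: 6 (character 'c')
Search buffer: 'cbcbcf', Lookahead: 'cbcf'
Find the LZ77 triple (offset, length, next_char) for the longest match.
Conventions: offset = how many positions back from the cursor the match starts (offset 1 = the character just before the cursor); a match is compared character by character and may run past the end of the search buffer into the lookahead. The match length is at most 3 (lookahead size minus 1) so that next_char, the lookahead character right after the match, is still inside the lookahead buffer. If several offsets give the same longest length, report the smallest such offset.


Try each offset into the search buffer:
  offset=1 (pos 5, char 'f'): match length 0
  offset=2 (pos 4, char 'c'): match length 1
  offset=3 (pos 3, char 'b'): match length 0
  offset=4 (pos 2, char 'c'): match length 3
  offset=5 (pos 1, char 'b'): match length 0
  offset=6 (pos 0, char 'c'): match length 3
Longest match has length 3, found at offsets 4, 6; take the smallest, offset 4.
next_char = character at position 6 + 3 = 9 -> 'f'

Best match: offset=4, length=3 (matching 'cbc' starting at position 2)
LZ77 triple: (4, 3, 'f')


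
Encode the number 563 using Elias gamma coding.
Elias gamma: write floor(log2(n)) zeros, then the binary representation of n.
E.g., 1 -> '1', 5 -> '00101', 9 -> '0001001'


num_bits = floor(log2(563)) + 1 = 10
leading_zeros = num_bits - 1 = 9
binary(563) = 1000110011

Elias gamma(563) = '000000000' + '1000110011' = 0000000001000110011 (19 bits)


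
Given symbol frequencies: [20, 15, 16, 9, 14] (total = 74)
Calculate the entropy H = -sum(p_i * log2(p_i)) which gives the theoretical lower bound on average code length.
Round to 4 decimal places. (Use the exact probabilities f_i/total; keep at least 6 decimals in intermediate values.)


Per-symbol terms -p_i * log2(p_i) with p_i = f_i/74:
  p = 20/74 = 0.270270: log2(p) = -1.887525, -p*log2(p) = 0.510142
  p = 15/74 = 0.202703: log2(p) = -2.302563, -p*log2(p) = 0.466736
  p = 16/74 = 0.216216: log2(p) = -2.209453, -p*log2(p) = 0.477720
  p = 9/74 = 0.121622: log2(p) = -3.039528, -p*log2(p) = 0.369672
  p = 14/74 = 0.189189: log2(p) = -2.402098, -p*log2(p) = 0.454451
H = 0.510142 + 0.466736 + 0.477720 + 0.369672 + 0.454451 = 2.278721

H = 2.2787 bits/symbol


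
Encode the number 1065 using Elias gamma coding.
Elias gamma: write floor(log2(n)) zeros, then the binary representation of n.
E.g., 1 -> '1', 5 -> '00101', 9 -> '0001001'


num_bits = floor(log2(1065)) + 1 = 11
leading_zeros = num_bits - 1 = 10
binary(1065) = 10000101001

Elias gamma(1065) = '0000000000' + '10000101001' = 000000000010000101001 (21 bits)


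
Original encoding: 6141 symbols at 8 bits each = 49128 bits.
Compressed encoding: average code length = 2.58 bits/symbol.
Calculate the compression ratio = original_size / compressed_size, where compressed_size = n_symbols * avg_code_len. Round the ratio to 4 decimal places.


original_size = n_symbols * orig_bits = 6141 * 8 = 49128 bits
compressed_size = n_symbols * avg_code_len = 6141 * 2.58 = 15843.78 bits
ratio = original_size / compressed_size = 49128 / 15843.78 = 3.1008

Compression ratio = 3.1008


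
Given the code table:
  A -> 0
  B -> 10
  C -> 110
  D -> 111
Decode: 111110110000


Decoding:
111 -> D
110 -> C
110 -> C
0 -> A
0 -> A
0 -> A


Result: DCCAAA


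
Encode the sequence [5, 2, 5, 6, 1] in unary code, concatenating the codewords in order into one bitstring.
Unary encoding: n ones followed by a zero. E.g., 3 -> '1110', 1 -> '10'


Encode each number as n ones followed by a terminating 0:
  5 -> 111110 (6 bits)
  2 -> 110 (3 bits)
  5 -> 111110 (6 bits)
  6 -> 1111110 (7 bits)
  1 -> 10 (2 bits)
Total length = 6 + 3 + 6 + 7 + 2 = 24 bits.

Unary([5, 2, 5, 6, 1]) = 111110110111110111111010 (24 bits)


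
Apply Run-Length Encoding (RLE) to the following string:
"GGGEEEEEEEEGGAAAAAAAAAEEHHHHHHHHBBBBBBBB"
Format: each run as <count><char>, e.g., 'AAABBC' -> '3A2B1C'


Scanning runs left to right:
  i=0: run of 'G' x 3 -> '3G'
  i=3: run of 'E' x 8 -> '8E'
  i=11: run of 'G' x 2 -> '2G'
  i=13: run of 'A' x 9 -> '9A'
  i=22: run of 'E' x 2 -> '2E'
  i=24: run of 'H' x 8 -> '8H'
  i=32: run of 'B' x 8 -> '8B'

RLE = 3G8E2G9A2E8H8B


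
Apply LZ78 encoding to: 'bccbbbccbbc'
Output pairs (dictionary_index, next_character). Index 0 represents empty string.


LZ78 encoding steps:
Dictionary: {0: ''}
Step 1: w='' (idx 0), next='b' -> output (0, 'b'), add 'b' as idx 1
Step 2: w='' (idx 0), next='c' -> output (0, 'c'), add 'c' as idx 2
Step 3: w='c' (idx 2), next='b' -> output (2, 'b'), add 'cb' as idx 3
Step 4: w='b' (idx 1), next='b' -> output (1, 'b'), add 'bb' as idx 4
Step 5: w='c' (idx 2), next='c' -> output (2, 'c'), add 'cc' as idx 5
Step 6: w='bb' (idx 4), next='c' -> output (4, 'c'), add 'bbc' as idx 6


Encoded: [(0, 'b'), (0, 'c'), (2, 'b'), (1, 'b'), (2, 'c'), (4, 'c')]


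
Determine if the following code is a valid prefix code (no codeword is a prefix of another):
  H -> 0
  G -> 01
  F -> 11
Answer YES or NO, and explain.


Checking each pair (does one codeword prefix another?):
  H='0' vs G='01': prefix -- VIOLATION

NO -- this is NOT a valid prefix code. H (0) is a prefix of G (01).


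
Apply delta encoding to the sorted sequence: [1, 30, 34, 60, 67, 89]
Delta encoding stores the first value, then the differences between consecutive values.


First value: 1
Deltas:
  30 - 1 = 29
  34 - 30 = 4
  60 - 34 = 26
  67 - 60 = 7
  89 - 67 = 22


Delta encoded: [1, 29, 4, 26, 7, 22]


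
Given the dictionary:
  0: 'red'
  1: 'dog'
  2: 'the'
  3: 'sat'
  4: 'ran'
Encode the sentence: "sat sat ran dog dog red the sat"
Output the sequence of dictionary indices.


Look up each word in the dictionary:
  'sat' -> 3
  'sat' -> 3
  'ran' -> 4
  'dog' -> 1
  'dog' -> 1
  'red' -> 0
  'the' -> 2
  'sat' -> 3

Encoded: [3, 3, 4, 1, 1, 0, 2, 3]


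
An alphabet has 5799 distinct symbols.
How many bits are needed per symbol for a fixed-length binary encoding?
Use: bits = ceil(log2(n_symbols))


log2(5799) = 12.5016
Bracket: 2^12 = 4096 < 5799 <= 2^13 = 8192
So ceil(log2(5799)) = 13

bits = ceil(log2(5799)) = ceil(12.5016) = 13 bits


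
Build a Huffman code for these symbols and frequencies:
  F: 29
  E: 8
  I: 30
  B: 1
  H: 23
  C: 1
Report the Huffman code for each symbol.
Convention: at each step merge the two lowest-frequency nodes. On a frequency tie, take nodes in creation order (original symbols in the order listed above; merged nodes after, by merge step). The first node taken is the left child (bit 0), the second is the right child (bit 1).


Huffman tree construction:
Step 1: Merge B(1) + C(1) = 2
Step 2: Merge (B+C)(2) + E(8) = 10
Step 3: Merge ((B+C)+E)(10) + H(23) = 33
Step 4: Merge F(29) + I(30) = 59
Step 5: Merge (((B+C)+E)+H)(33) + (F+I)(59) = 92
Read each symbol's code off the tree from the root (left child = 0, right child = 1).

Codes:
  F: 10 (length 2)
  E: 001 (length 3)
  I: 11 (length 2)
  B: 0000 (length 4)
  H: 01 (length 2)
  C: 0001 (length 4)
Average code length: 196/92 = 2.1304 bits/symbol


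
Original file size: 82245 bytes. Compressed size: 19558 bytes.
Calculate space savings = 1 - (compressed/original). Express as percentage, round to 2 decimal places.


ratio = compressed/original = 19558/82245 = 0.237802
savings = 1 - ratio = 1 - 0.237802 = 0.762198
as a percentage: 0.762198 * 100 = 76.22%

Space savings = 1 - 19558/82245 = 76.22%


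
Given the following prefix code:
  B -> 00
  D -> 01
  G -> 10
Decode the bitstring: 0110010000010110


Decoding step by step:
Bits 01 -> D
Bits 10 -> G
Bits 01 -> D
Bits 00 -> B
Bits 00 -> B
Bits 01 -> D
Bits 01 -> D
Bits 10 -> G


Decoded message: DGDBBDDG


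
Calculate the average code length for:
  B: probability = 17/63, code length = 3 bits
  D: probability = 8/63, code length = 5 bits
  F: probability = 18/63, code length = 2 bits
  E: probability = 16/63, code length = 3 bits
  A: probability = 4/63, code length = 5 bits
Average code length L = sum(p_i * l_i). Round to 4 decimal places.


Weighted contributions p_i * l_i:
  B: (17/63) * 3 = 51/63
  D: (8/63) * 5 = 40/63
  F: (18/63) * 2 = 36/63
  E: (16/63) * 3 = 48/63
  A: (4/63) * 5 = 20/63
Sum = (51 + 40 + 36 + 48 + 20)/63 = 195/63

L = 195/63 = 3.0952 bits/symbol


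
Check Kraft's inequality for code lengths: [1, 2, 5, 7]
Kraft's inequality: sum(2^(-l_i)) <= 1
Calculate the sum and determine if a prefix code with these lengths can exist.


Sum = 2^(-1) + 2^(-2) + 2^(-5) + 2^(-7)
    = 0.5 + 0.25 + 0.03125 + 0.0078125
    = 101/128 = 0.7890625
Since 0.7890625 <= 1, Kraft's inequality IS satisfied.
A prefix code with these lengths CAN exist.

Kraft sum = 0.7890625. Satisfied.


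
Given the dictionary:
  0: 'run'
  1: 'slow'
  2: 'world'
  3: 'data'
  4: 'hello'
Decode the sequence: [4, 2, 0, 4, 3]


Look up each index in the dictionary:
  4 -> 'hello'
  2 -> 'world'
  0 -> 'run'
  4 -> 'hello'
  3 -> 'data'

Decoded: "hello world run hello data"


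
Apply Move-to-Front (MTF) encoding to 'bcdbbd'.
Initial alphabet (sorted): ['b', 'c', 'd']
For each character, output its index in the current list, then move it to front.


MTF encoding:
'b': index 0 in ['b', 'c', 'd'] -> ['b', 'c', 'd']
'c': index 1 in ['b', 'c', 'd'] -> ['c', 'b', 'd']
'd': index 2 in ['c', 'b', 'd'] -> ['d', 'c', 'b']
'b': index 2 in ['d', 'c', 'b'] -> ['b', 'd', 'c']
'b': index 0 in ['b', 'd', 'c'] -> ['b', 'd', 'c']
'd': index 1 in ['b', 'd', 'c'] -> ['d', 'b', 'c']


Output: [0, 1, 2, 2, 0, 1]


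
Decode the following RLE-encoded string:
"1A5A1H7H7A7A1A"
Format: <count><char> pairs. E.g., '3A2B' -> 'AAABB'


Expanding each <count><char> pair:
  1A -> 'A'
  5A -> 'AAAAA'
  1H -> 'H'
  7H -> 'HHHHHHH'
  7A -> 'AAAAAAA'
  7A -> 'AAAAAAA'
  1A -> 'A'

Decoded = AAAAAAHHHHHHHHAAAAAAAAAAAAAAA


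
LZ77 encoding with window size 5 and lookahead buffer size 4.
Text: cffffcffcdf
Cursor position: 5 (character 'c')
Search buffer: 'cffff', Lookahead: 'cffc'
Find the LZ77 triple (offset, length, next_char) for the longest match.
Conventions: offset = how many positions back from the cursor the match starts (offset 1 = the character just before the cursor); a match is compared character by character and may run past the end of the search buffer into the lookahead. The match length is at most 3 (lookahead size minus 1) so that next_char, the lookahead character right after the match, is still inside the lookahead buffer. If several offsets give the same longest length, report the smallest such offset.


Try each offset into the search buffer:
  offset=1 (pos 4, char 'f'): match length 0
  offset=2 (pos 3, char 'f'): match length 0
  offset=3 (pos 2, char 'f'): match length 0
  offset=4 (pos 1, char 'f'): match length 0
  offset=5 (pos 0, char 'c'): match length 3
Longest match has length 3 at offset 5.
next_char = character at position 5 + 3 = 8 -> 'c'

Best match: offset=5, length=3 (matching 'cff' starting at position 0)
LZ77 triple: (5, 3, 'c')


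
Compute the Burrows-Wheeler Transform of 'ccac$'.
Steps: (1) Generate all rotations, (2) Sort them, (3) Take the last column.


Rotations (sorted):
  0: $ccac -> last char: c
  1: ac$cc -> last char: c
  2: c$cca -> last char: a
  3: cac$c -> last char: c
  4: ccac$ -> last char: $


BWT = ccac$


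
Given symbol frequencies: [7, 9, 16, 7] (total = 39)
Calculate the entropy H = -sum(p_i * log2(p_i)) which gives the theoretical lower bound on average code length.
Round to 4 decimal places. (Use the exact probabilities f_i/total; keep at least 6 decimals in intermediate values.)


Per-symbol terms -p_i * log2(p_i) with p_i = f_i/39:
  p = 7/39 = 0.179487: log2(p) = -2.478047, -p*log2(p) = 0.444778
  p = 9/39 = 0.230769: log2(p) = -2.115477, -p*log2(p) = 0.488187
  p = 16/39 = 0.410256: log2(p) = -1.285402, -p*log2(p) = 0.527345
  p = 7/39 = 0.179487: log2(p) = -2.478047, -p*log2(p) = 0.444778
H = 0.444778 + 0.488187 + 0.527345 + 0.444778 = 1.905088

H = 1.9051 bits/symbol


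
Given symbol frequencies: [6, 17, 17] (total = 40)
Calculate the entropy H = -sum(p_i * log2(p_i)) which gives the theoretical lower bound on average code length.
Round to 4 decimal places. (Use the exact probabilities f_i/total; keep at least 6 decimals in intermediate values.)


Per-symbol terms -p_i * log2(p_i) with p_i = f_i/40:
  p = 6/40 = 0.150000: log2(p) = -2.736966, -p*log2(p) = 0.410545
  p = 17/40 = 0.425000: log2(p) = -1.234465, -p*log2(p) = 0.524648
  p = 17/40 = 0.425000: log2(p) = -1.234465, -p*log2(p) = 0.524648
H = 0.410545 + 0.524648 + 0.524648 = 1.459841

H = 1.4598 bits/symbol


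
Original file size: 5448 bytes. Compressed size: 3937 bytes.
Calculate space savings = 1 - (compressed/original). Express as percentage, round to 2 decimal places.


ratio = compressed/original = 3937/5448 = 0.722651
savings = 1 - ratio = 1 - 0.722651 = 0.277349
as a percentage: 0.277349 * 100 = 27.73%

Space savings = 1 - 3937/5448 = 27.73%


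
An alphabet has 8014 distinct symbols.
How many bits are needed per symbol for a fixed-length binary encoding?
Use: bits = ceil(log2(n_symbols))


log2(8014) = 12.9683
Bracket: 2^12 = 4096 < 8014 <= 2^13 = 8192
So ceil(log2(8014)) = 13

bits = ceil(log2(8014)) = ceil(12.9683) = 13 bits


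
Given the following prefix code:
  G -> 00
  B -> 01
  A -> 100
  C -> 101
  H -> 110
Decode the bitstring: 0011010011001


Decoding step by step:
Bits 00 -> G
Bits 110 -> H
Bits 100 -> A
Bits 110 -> H
Bits 01 -> B


Decoded message: GHAHB


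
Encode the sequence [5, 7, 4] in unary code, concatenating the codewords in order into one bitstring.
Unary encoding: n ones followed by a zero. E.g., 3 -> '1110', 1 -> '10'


Encode each number as n ones followed by a terminating 0:
  5 -> 111110 (6 bits)
  7 -> 11111110 (8 bits)
  4 -> 11110 (5 bits)
Total length = 6 + 8 + 5 = 19 bits.

Unary([5, 7, 4]) = 1111101111111011110 (19 bits)


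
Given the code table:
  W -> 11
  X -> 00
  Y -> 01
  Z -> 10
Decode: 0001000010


Decoding:
00 -> X
01 -> Y
00 -> X
00 -> X
10 -> Z


Result: XYXXZ


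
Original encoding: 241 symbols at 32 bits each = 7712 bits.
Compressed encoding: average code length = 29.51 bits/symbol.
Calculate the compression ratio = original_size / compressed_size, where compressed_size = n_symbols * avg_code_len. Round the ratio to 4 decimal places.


original_size = n_symbols * orig_bits = 241 * 32 = 7712 bits
compressed_size = n_symbols * avg_code_len = 241 * 29.51 = 7111.91 bits
ratio = original_size / compressed_size = 7712 / 7111.91 = 1.0844

Compression ratio = 1.0844


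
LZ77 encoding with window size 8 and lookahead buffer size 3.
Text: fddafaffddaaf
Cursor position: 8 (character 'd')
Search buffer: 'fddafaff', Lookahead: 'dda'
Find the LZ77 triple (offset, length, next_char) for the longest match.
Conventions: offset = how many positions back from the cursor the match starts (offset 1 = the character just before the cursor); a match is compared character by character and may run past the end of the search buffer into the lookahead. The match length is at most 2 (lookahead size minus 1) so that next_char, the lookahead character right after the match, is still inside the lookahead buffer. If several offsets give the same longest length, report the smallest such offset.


Try each offset into the search buffer:
  offset=1 (pos 7, char 'f'): match length 0
  offset=2 (pos 6, char 'f'): match length 0
  offset=3 (pos 5, char 'a'): match length 0
  offset=4 (pos 4, char 'f'): match length 0
  offset=5 (pos 3, char 'a'): match length 0
  offset=6 (pos 2, char 'd'): match length 1
  offset=7 (pos 1, char 'd'): match length 2
  offset=8 (pos 0, char 'f'): match length 0
Longest match has length 2 at offset 7.
next_char = character at position 8 + 2 = 10 -> 'a'

Best match: offset=7, length=2 (matching 'dd' starting at position 1)
LZ77 triple: (7, 2, 'a')


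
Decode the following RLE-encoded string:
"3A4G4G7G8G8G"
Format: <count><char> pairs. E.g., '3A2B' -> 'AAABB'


Expanding each <count><char> pair:
  3A -> 'AAA'
  4G -> 'GGGG'
  4G -> 'GGGG'
  7G -> 'GGGGGGG'
  8G -> 'GGGGGGGG'
  8G -> 'GGGGGGGG'

Decoded = AAAGGGGGGGGGGGGGGGGGGGGGGGGGGGGGGG


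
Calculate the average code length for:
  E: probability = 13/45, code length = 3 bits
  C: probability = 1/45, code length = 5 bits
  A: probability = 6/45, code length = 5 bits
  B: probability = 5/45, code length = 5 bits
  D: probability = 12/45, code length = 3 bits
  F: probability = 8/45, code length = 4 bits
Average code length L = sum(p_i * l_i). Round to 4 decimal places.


Weighted contributions p_i * l_i:
  E: (13/45) * 3 = 39/45
  C: (1/45) * 5 = 5/45
  A: (6/45) * 5 = 30/45
  B: (5/45) * 5 = 25/45
  D: (12/45) * 3 = 36/45
  F: (8/45) * 4 = 32/45
Sum = (39 + 5 + 30 + 25 + 36 + 32)/45 = 167/45

L = 167/45 = 3.7111 bits/symbol


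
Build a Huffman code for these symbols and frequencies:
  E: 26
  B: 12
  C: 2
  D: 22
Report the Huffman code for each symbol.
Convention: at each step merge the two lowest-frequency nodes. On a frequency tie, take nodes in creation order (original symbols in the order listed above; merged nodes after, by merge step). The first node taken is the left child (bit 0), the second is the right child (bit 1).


Huffman tree construction:
Step 1: Merge C(2) + B(12) = 14
Step 2: Merge (C+B)(14) + D(22) = 36
Step 3: Merge E(26) + ((C+B)+D)(36) = 62
Read each symbol's code off the tree from the root (left child = 0, right child = 1).

Codes:
  E: 0 (length 1)
  B: 101 (length 3)
  C: 100 (length 3)
  D: 11 (length 2)
Average code length: 112/62 = 1.8065 bits/symbol


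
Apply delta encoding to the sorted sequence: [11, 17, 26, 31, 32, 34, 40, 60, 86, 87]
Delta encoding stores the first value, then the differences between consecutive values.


First value: 11
Deltas:
  17 - 11 = 6
  26 - 17 = 9
  31 - 26 = 5
  32 - 31 = 1
  34 - 32 = 2
  40 - 34 = 6
  60 - 40 = 20
  86 - 60 = 26
  87 - 86 = 1


Delta encoded: [11, 6, 9, 5, 1, 2, 6, 20, 26, 1]


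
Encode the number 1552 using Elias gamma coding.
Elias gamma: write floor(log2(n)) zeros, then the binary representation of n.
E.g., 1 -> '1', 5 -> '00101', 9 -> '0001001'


num_bits = floor(log2(1552)) + 1 = 11
leading_zeros = num_bits - 1 = 10
binary(1552) = 11000010000

Elias gamma(1552) = '0000000000' + '11000010000' = 000000000011000010000 (21 bits)


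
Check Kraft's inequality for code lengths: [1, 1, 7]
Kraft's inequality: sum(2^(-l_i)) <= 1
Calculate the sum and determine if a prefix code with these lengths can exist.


Sum = 2^(-1) + 2^(-1) + 2^(-7)
    = 0.5 + 0.5 + 0.0078125
    = 129/128 = 1.0078125
Since 1.0078125 > 1, Kraft's inequality is NOT satisfied.
A prefix code with these lengths CANNOT exist.

Kraft sum = 1.0078125. Not satisfied.


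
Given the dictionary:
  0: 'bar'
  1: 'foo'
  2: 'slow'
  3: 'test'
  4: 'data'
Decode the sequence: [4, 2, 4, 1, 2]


Look up each index in the dictionary:
  4 -> 'data'
  2 -> 'slow'
  4 -> 'data'
  1 -> 'foo'
  2 -> 'slow'

Decoded: "data slow data foo slow"


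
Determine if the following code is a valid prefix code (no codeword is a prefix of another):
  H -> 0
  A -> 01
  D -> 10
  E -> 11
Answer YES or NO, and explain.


Checking each pair (does one codeword prefix another?):
  H='0' vs A='01': prefix -- VIOLATION

NO -- this is NOT a valid prefix code. H (0) is a prefix of A (01).


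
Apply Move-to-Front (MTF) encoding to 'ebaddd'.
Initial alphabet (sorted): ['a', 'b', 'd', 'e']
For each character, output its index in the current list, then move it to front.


MTF encoding:
'e': index 3 in ['a', 'b', 'd', 'e'] -> ['e', 'a', 'b', 'd']
'b': index 2 in ['e', 'a', 'b', 'd'] -> ['b', 'e', 'a', 'd']
'a': index 2 in ['b', 'e', 'a', 'd'] -> ['a', 'b', 'e', 'd']
'd': index 3 in ['a', 'b', 'e', 'd'] -> ['d', 'a', 'b', 'e']
'd': index 0 in ['d', 'a', 'b', 'e'] -> ['d', 'a', 'b', 'e']
'd': index 0 in ['d', 'a', 'b', 'e'] -> ['d', 'a', 'b', 'e']


Output: [3, 2, 2, 3, 0, 0]


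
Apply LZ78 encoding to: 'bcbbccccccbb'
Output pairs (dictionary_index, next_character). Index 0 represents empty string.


LZ78 encoding steps:
Dictionary: {0: ''}
Step 1: w='' (idx 0), next='b' -> output (0, 'b'), add 'b' as idx 1
Step 2: w='' (idx 0), next='c' -> output (0, 'c'), add 'c' as idx 2
Step 3: w='b' (idx 1), next='b' -> output (1, 'b'), add 'bb' as idx 3
Step 4: w='c' (idx 2), next='c' -> output (2, 'c'), add 'cc' as idx 4
Step 5: w='cc' (idx 4), next='c' -> output (4, 'c'), add 'ccc' as idx 5
Step 6: w='c' (idx 2), next='b' -> output (2, 'b'), add 'cb' as idx 6
Step 7: w='b' (idx 1), end of input -> output (1, '')


Encoded: [(0, 'b'), (0, 'c'), (1, 'b'), (2, 'c'), (4, 'c'), (2, 'b'), (1, '')]


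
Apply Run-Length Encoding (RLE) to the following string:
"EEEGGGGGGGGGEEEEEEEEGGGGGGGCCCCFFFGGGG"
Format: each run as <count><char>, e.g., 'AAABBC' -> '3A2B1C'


Scanning runs left to right:
  i=0: run of 'E' x 3 -> '3E'
  i=3: run of 'G' x 9 -> '9G'
  i=12: run of 'E' x 8 -> '8E'
  i=20: run of 'G' x 7 -> '7G'
  i=27: run of 'C' x 4 -> '4C'
  i=31: run of 'F' x 3 -> '3F'
  i=34: run of 'G' x 4 -> '4G'

RLE = 3E9G8E7G4C3F4G


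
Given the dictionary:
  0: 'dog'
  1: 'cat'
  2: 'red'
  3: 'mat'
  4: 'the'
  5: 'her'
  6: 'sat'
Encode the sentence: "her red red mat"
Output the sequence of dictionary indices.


Look up each word in the dictionary:
  'her' -> 5
  'red' -> 2
  'red' -> 2
  'mat' -> 3

Encoded: [5, 2, 2, 3]


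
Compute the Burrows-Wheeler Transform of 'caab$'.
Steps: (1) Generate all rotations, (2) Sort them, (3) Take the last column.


Rotations (sorted):
  0: $caab -> last char: b
  1: aab$c -> last char: c
  2: ab$ca -> last char: a
  3: b$caa -> last char: a
  4: caab$ -> last char: $


BWT = bcaa$


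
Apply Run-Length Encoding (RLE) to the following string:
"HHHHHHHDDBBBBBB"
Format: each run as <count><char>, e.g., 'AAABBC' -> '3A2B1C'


Scanning runs left to right:
  i=0: run of 'H' x 7 -> '7H'
  i=7: run of 'D' x 2 -> '2D'
  i=9: run of 'B' x 6 -> '6B'

RLE = 7H2D6B
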